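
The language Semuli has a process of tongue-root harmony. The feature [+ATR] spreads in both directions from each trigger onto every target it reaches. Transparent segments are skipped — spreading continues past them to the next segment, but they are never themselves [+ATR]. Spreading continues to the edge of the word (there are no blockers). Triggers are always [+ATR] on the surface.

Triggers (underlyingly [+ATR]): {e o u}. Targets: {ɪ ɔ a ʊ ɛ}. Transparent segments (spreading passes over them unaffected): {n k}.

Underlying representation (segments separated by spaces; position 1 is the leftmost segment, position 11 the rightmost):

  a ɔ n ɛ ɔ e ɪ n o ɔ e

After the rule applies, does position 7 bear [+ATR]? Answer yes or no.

yes

From /e/ at 6 rightward: 7 /ɪ/ → [+ATR]; 8 /n/ transparent; 9 /o/ is itself a trigger — this domain ends here.
From /e/ at 6 leftward: 5 /ɔ/ → [+ATR]; 4 /ɛ/ → [+ATR]; 3 /n/ transparent; 2 /ɔ/ → [+ATR]; 1 /a/ → [+ATR]; word edge.
From /o/ at 9 rightward: 10 /ɔ/ → [+ATR]; 11 /e/ is itself a trigger — this domain ends here.
From /o/ at 9 leftward: 8 /n/ transparent; 7 /ɪ/ → [+ATR]; 6 /e/ is itself a trigger — this domain ends here.
From /e/ at 11 rightward: word edge.
From /e/ at 11 leftward: 10 /ɔ/ → [+ATR]; 9 /o/ is itself a trigger — this domain ends here.
[+ATR] positions on the surface: 1 2 4 5 6 7 9 10 11.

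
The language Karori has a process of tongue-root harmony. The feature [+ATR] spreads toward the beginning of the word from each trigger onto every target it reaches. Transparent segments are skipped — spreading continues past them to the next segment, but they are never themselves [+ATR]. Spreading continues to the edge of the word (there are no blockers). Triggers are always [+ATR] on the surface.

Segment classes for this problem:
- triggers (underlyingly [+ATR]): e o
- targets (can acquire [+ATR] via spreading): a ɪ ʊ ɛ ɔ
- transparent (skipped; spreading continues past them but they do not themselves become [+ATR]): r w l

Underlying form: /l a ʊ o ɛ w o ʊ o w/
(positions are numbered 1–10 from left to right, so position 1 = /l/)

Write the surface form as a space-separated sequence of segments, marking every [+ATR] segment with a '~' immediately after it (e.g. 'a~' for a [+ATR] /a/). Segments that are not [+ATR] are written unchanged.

l a~ ʊ~ o~ ɛ~ w o~ ʊ~ o~ w

From /o/ at 4 leftward: 3 /ʊ/ → [+ATR]; 2 /a/ → [+ATR]; 1 /l/ transparent; word edge.
From /o/ at 7 leftward: 6 /w/ transparent; 5 /ɛ/ → [+ATR]; 4 /o/ is itself a trigger — this domain ends here.
From /o/ at 9 leftward: 8 /ʊ/ → [+ATR]; 7 /o/ is itself a trigger — this domain ends here.
[+ATR] positions on the surface: 2 3 4 5 7 8 9.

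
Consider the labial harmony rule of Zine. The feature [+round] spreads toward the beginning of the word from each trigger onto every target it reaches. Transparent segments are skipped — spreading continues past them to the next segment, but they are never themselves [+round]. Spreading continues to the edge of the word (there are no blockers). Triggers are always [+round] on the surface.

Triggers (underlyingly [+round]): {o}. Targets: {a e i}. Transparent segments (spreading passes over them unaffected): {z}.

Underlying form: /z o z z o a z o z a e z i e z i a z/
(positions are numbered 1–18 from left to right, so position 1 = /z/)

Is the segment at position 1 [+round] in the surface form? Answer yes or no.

no

From /o/ at 2 leftward: 1 /z/ transparent; word edge.
From /o/ at 5 leftward: 4 /z/ transparent; 3 /z/ transparent; 2 /o/ is itself a trigger — this domain ends here.
From /o/ at 8 leftward: 7 /z/ transparent; 6 /a/ → [+round]; 5 /o/ is itself a trigger — this domain ends here.
Targets with no active source: positions 10 11 13 14 16 17 stay [-round].
[+round] positions on the surface: 2 5 6 8.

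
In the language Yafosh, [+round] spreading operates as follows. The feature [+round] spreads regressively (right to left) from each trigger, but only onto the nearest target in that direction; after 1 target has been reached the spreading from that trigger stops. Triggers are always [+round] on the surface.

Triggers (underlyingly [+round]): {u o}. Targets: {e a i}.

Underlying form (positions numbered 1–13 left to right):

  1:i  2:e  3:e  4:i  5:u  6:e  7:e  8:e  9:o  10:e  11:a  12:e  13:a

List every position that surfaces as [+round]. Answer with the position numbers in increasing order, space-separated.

From /u/ at 5 leftward: 4 /i/ → [+round]; bound reached.
From /o/ at 9 leftward: 8 /e/ → [+round]; bound reached.
Targets with no active source: positions 1 2 3 6 7 10 11 12 13 stay [-round].

4 5 8 9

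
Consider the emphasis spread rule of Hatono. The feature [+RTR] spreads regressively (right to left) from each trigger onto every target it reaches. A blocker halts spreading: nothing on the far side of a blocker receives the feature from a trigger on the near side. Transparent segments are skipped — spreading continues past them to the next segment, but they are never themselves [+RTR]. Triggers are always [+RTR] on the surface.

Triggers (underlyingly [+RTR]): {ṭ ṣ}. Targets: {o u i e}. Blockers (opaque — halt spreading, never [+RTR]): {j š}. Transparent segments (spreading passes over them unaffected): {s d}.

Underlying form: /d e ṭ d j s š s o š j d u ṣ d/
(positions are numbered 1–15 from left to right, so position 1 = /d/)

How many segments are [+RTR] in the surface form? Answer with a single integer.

From /ṭ/ at 3 leftward: 2 /e/ → [+RTR]; 1 /d/ transparent; word edge.
From /ṣ/ at 14 leftward: 13 /u/ → [+RTR]; 12 /d/ transparent; 11 /j/ blocks.
Target with no active source: position 9 stays [-emphatic].
[+RTR] positions on the surface: 2 3 13 14.

4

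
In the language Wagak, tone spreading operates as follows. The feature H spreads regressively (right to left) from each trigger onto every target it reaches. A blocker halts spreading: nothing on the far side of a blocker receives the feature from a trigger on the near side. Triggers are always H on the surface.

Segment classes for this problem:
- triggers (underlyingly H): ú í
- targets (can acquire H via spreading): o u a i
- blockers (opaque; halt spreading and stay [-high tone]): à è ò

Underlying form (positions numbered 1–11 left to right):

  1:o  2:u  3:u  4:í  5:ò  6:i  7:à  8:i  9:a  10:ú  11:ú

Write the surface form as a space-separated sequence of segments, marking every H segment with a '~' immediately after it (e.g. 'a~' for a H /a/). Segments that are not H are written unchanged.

From /í/ at 4 leftward: 3 /u/ → H; 2 /u/ → H; 1 /o/ → H; word edge.
From /ú/ at 10 leftward: 9 /a/ → H; 8 /i/ → H; 7 /à/ blocks.
From /ú/ at 11 leftward: 10 /ú/ is itself a trigger — this domain ends here.
Target with no active source: position 6 stays [-high tone].
H positions on the surface: 1 2 3 4 8 9 10 11.

o~ u~ u~ í~ ò i à i~ a~ ú~ ú~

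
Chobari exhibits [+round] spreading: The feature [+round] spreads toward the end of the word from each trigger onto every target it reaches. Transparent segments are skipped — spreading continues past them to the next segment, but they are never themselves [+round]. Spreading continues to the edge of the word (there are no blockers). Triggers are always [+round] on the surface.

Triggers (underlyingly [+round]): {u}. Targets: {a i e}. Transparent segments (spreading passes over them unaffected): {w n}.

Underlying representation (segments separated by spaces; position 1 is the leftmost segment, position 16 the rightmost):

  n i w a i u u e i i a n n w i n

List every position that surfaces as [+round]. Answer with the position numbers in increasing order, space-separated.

From /u/ at 6 rightward: 7 /u/ is itself a trigger — this domain ends here.
From /u/ at 7 rightward: 8 /e/ → [+round]; 9 /i/ → [+round]; 10 /i/ → [+round]; 11 /a/ → [+round]; 12 /n/ transparent; 13 /n/ transparent; 14 /w/ transparent; 15 /i/ → [+round]; 16 /n/ transparent; word edge.
Targets with no active source: positions 2 4 5 stay [-round].

6 7 8 9 10 11 15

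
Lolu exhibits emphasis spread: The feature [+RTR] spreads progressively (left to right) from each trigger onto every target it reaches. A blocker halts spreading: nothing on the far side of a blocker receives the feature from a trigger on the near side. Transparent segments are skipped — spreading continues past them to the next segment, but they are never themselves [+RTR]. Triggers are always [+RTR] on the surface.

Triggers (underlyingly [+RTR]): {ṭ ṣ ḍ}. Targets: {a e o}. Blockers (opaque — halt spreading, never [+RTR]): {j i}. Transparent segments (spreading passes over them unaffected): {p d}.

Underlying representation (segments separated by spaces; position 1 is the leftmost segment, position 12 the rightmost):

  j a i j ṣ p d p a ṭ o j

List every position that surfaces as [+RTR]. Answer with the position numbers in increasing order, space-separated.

From /ṣ/ at 5 rightward: 6 /p/ transparent; 7 /d/ transparent; 8 /p/ transparent; 9 /a/ → [+RTR]; 10 /ṭ/ is itself a trigger — this domain ends here.
From /ṭ/ at 10 rightward: 11 /o/ → [+RTR]; 12 /j/ blocks.
Target with no active source: position 2 stays [-emphatic].

5 9 10 11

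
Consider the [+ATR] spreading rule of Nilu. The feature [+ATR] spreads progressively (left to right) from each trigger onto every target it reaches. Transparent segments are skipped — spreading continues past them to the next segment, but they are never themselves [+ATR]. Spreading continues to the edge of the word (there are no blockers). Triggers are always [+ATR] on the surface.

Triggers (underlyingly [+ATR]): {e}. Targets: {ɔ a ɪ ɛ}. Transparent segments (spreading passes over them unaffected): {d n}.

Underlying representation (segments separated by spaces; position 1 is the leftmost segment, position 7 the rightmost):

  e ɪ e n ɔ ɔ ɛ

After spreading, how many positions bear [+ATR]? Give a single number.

From /e/ at 1 rightward: 2 /ɪ/ → [+ATR]; 3 /e/ is itself a trigger — this domain ends here.
From /e/ at 3 rightward: 4 /n/ transparent; 5 /ɔ/ → [+ATR]; 6 /ɔ/ → [+ATR]; 7 /ɛ/ → [+ATR]; word edge.
[+ATR] positions on the surface: 1 2 3 5 6 7.

6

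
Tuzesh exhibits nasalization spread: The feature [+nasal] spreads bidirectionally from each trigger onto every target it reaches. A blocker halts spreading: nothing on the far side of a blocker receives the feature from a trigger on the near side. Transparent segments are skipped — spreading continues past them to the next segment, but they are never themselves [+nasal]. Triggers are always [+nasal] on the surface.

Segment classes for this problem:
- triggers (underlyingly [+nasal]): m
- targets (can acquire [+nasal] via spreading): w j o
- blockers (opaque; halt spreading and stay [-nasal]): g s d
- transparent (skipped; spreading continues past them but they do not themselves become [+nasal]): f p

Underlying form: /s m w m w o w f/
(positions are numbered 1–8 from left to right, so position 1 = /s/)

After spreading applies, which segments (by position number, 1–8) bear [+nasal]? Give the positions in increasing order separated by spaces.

From /m/ at 2 rightward: 3 /w/ → [+nasal]; 4 /m/ is itself a trigger — this domain ends here.
From /m/ at 2 leftward: 1 /s/ blocks.
From /m/ at 4 rightward: 5 /w/ → [+nasal]; 6 /o/ → [+nasal]; 7 /w/ → [+nasal]; 8 /f/ transparent; word edge.
From /m/ at 4 leftward: 3 /w/ → [+nasal]; 2 /m/ is itself a trigger — this domain ends here.

2 3 4 5 6 7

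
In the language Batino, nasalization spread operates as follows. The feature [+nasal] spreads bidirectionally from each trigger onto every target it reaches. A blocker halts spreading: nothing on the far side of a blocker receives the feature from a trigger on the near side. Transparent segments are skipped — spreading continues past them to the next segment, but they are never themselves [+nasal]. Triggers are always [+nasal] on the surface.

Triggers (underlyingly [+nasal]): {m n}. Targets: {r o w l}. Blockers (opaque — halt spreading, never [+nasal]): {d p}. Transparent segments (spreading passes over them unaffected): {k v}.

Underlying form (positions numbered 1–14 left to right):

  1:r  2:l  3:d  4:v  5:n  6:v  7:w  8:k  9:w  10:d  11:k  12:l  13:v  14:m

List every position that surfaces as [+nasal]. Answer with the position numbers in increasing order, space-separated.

5 7 9 12 14

From /n/ at 5 rightward: 6 /v/ transparent; 7 /w/ → [+nasal]; 8 /k/ transparent; 9 /w/ → [+nasal]; 10 /d/ blocks.
From /n/ at 5 leftward: 4 /v/ transparent; 3 /d/ blocks.
From /m/ at 14 rightward: word edge.
From /m/ at 14 leftward: 13 /v/ transparent; 12 /l/ → [+nasal]; 11 /k/ transparent; 10 /d/ blocks.
Targets with no active source: positions 1 2 stay [-nasal].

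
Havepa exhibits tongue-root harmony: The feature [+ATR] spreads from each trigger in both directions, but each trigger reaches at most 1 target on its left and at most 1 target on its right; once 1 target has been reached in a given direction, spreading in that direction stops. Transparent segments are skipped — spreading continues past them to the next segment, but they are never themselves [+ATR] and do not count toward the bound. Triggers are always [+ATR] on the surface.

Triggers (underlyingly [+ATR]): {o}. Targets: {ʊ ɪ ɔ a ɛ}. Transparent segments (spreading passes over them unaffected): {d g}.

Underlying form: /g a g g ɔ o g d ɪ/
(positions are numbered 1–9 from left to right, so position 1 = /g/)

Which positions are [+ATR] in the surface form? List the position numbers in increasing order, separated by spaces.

5 6 9

From /o/ at 6 rightward: 7 /g/ transparent; 8 /d/ transparent; 9 /ɪ/ → [+ATR]; bound reached.
From /o/ at 6 leftward: 5 /ɔ/ → [+ATR]; bound reached.
Target with no active source: position 2 stays [-ATR].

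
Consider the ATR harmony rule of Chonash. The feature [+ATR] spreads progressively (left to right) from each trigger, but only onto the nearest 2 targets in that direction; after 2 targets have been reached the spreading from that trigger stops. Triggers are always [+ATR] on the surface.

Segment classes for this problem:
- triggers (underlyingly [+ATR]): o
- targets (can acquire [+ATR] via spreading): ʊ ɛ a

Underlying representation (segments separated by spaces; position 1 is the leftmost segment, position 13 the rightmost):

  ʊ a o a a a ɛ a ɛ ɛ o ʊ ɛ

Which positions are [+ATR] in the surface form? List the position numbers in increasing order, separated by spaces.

3 4 5 11 12 13

From /o/ at 3 rightward: 4 /a/ → [+ATR]; 5 /a/ → [+ATR]; bound reached.
From /o/ at 11 rightward: 12 /ʊ/ → [+ATR]; 13 /ɛ/ → [+ATR]; bound reached.
Targets with no active source: positions 1 2 6 7 8 9 10 stay [-ATR].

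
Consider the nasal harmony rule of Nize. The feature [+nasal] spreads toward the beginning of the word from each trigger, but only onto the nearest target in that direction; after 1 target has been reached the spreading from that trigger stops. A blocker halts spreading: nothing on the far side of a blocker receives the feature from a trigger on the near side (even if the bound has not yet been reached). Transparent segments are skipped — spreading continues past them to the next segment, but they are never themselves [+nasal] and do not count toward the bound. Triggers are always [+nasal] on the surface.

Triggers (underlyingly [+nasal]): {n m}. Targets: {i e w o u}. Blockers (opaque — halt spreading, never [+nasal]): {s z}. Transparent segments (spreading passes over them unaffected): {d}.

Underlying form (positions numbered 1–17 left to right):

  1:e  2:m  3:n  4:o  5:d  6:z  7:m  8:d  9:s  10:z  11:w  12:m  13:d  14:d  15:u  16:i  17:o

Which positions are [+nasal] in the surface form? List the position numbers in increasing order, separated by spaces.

1 2 3 7 11 12

From /m/ at 2 leftward: 1 /e/ → [+nasal]; bound reached.
From /n/ at 3 leftward: 2 /m/ is itself a trigger — this domain ends here.
From /m/ at 7 leftward: 6 /z/ blocks.
From /m/ at 12 leftward: 11 /w/ → [+nasal]; bound reached.
Targets with no active source: positions 4 15 16 17 stay [-nasal].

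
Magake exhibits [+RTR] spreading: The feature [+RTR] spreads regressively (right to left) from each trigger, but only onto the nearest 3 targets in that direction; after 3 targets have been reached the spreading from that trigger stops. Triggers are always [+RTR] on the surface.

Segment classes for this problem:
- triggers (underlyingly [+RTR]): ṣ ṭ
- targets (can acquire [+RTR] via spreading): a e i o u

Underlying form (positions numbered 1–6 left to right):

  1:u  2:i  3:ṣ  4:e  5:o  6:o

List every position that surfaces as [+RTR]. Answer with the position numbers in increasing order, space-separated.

1 2 3

From /ṣ/ at 3 leftward: 2 /i/ → [+RTR]; 1 /u/ → [+RTR]; word edge.
Targets with no active source: positions 4 5 6 stay [-emphatic].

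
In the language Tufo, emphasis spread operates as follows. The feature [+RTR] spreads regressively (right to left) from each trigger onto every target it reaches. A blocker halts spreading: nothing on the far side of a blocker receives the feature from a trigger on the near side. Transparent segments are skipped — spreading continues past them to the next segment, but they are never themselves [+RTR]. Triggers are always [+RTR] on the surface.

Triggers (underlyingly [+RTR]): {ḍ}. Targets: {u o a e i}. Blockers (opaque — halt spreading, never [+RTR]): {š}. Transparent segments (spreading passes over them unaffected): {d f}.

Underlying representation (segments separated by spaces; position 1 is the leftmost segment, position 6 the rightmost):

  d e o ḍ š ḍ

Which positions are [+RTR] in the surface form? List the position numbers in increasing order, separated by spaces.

2 3 4 6

From /ḍ/ at 4 leftward: 3 /o/ → [+RTR]; 2 /e/ → [+RTR]; 1 /d/ transparent; word edge.
From /ḍ/ at 6 leftward: 5 /š/ blocks.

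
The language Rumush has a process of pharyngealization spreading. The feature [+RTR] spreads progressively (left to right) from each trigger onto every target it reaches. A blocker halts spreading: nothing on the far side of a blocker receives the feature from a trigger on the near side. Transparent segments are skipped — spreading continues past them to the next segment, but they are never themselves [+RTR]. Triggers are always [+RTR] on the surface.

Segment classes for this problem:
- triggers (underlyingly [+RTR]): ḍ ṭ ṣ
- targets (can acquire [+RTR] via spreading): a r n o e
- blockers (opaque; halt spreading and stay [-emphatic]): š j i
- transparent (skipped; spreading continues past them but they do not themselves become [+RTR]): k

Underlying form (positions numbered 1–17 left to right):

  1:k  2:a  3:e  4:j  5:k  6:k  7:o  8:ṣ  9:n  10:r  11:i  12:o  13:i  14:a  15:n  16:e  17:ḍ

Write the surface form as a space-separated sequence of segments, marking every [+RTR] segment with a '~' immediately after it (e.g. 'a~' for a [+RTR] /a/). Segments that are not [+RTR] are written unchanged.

k a e j k k o ṣ~ n~ r~ i o i a n e ḍ~

From /ṣ/ at 8 rightward: 9 /n/ → [+RTR]; 10 /r/ → [+RTR]; 11 /i/ blocks.
From /ḍ/ at 17 rightward: word edge.
Targets with no active source: positions 2 3 7 12 14 15 16 stay [-emphatic].
[+RTR] positions on the surface: 8 9 10 17.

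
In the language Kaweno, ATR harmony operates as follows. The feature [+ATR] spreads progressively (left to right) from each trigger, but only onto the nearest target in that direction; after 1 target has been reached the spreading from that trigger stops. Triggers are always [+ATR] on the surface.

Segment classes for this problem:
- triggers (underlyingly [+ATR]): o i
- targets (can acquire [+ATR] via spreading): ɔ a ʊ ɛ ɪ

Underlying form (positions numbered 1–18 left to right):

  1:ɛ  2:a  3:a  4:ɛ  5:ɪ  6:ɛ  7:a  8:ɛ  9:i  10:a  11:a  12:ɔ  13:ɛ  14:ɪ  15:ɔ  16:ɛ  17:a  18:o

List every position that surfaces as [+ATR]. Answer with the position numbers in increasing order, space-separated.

From /i/ at 9 rightward: 10 /a/ → [+ATR]; bound reached.
From /o/ at 18 rightward: word edge.
Targets with no active source: positions 1 2 3 4 5 6 7 8 11 12 13 14 15 16 17 stay [-ATR].

9 10 18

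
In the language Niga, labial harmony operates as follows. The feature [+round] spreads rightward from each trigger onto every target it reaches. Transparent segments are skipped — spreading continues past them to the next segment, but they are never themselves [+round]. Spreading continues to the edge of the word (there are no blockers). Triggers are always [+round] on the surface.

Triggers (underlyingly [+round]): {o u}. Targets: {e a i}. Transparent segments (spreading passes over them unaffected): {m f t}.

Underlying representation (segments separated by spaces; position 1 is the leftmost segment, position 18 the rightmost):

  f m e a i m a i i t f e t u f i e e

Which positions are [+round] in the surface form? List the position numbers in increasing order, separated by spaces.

14 16 17 18

From /u/ at 14 rightward: 15 /f/ transparent; 16 /i/ → [+round]; 17 /e/ → [+round]; 18 /e/ → [+round]; word edge.
Targets with no active source: positions 3 4 5 7 8 9 12 stay [-round].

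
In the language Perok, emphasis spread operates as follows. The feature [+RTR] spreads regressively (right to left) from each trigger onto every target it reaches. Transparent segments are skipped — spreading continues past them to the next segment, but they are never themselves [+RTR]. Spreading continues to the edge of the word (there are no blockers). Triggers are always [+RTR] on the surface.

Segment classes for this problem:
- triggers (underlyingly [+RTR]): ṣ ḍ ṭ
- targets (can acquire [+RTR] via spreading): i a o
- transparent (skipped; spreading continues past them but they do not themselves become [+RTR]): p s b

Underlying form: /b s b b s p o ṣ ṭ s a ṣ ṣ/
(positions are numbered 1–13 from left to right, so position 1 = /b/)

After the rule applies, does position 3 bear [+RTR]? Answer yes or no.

no

From /ṣ/ at 8 leftward: 7 /o/ → [+RTR]; 6 /p/ transparent; 5 /s/ transparent; 4 /b/ transparent; 3 /b/ transparent; 2 /s/ transparent; 1 /b/ transparent; word edge.
From /ṭ/ at 9 leftward: 8 /ṣ/ is itself a trigger — this domain ends here.
From /ṣ/ at 12 leftward: 11 /a/ → [+RTR]; 10 /s/ transparent; 9 /ṭ/ is itself a trigger — this domain ends here.
From /ṣ/ at 13 leftward: 12 /ṣ/ is itself a trigger — this domain ends here.
[+RTR] positions on the surface: 7 8 9 11 12 13.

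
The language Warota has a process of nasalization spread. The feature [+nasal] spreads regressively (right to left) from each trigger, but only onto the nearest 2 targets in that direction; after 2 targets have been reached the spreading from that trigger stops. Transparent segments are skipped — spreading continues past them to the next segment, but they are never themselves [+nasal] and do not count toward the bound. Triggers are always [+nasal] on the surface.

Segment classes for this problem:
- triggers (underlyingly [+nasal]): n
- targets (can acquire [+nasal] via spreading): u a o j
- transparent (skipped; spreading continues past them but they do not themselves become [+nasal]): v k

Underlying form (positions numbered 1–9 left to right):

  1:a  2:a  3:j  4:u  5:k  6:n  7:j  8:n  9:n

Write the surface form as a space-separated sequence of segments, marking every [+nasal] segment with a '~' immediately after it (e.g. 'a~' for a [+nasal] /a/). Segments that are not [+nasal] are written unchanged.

From /n/ at 6 leftward: 5 /k/ transparent; 4 /u/ → [+nasal]; 3 /j/ → [+nasal]; bound reached.
From /n/ at 8 leftward: 7 /j/ → [+nasal]; 6 /n/ is itself a trigger — this domain ends here.
From /n/ at 9 leftward: 8 /n/ is itself a trigger — this domain ends here.
Targets with no active source: positions 1 2 stay [-nasal].
[+nasal] positions on the surface: 3 4 6 7 8 9.

a a j~ u~ k n~ j~ n~ n~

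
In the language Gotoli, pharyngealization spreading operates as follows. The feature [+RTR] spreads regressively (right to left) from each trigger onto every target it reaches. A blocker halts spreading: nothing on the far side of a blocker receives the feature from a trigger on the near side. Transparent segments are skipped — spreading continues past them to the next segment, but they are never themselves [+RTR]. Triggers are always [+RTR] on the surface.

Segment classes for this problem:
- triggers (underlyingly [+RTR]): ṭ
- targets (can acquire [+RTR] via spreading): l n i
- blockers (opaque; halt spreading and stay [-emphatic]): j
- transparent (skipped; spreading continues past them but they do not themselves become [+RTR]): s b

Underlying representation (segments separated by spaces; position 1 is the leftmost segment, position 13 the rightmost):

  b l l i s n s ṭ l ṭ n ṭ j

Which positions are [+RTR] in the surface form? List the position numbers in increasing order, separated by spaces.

2 3 4 6 8 9 10 11 12

From /ṭ/ at 8 leftward: 7 /s/ transparent; 6 /n/ → [+RTR]; 5 /s/ transparent; 4 /i/ → [+RTR]; 3 /l/ → [+RTR]; 2 /l/ → [+RTR]; 1 /b/ transparent; word edge.
From /ṭ/ at 10 leftward: 9 /l/ → [+RTR]; 8 /ṭ/ is itself a trigger — this domain ends here.
From /ṭ/ at 12 leftward: 11 /n/ → [+RTR]; 10 /ṭ/ is itself a trigger — this domain ends here.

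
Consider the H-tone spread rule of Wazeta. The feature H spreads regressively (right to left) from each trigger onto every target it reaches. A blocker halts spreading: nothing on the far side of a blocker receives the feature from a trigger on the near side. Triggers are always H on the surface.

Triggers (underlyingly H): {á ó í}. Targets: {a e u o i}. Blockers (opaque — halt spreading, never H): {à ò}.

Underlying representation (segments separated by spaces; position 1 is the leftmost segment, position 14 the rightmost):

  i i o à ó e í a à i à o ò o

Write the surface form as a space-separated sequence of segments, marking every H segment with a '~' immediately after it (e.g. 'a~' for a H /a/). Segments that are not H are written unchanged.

i i o à ó~ e~ í~ a à i à o ò o

From /ó/ at 5 leftward: 4 /à/ blocks.
From /í/ at 7 leftward: 6 /e/ → H; 5 /ó/ is itself a trigger — this domain ends here.
Targets with no active source: positions 1 2 3 8 10 12 14 stay [-high tone].
H positions on the surface: 5 6 7.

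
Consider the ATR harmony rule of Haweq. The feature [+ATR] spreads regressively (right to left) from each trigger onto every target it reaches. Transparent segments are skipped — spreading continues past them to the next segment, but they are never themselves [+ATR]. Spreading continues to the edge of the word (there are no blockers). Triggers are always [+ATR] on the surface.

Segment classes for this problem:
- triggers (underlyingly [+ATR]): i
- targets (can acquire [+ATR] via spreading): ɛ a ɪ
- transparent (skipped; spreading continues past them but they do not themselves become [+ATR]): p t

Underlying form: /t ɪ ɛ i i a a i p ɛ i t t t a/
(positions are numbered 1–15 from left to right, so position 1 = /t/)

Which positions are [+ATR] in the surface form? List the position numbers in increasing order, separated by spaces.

2 3 4 5 6 7 8 10 11

From /i/ at 4 leftward: 3 /ɛ/ → [+ATR]; 2 /ɪ/ → [+ATR]; 1 /t/ transparent; word edge.
From /i/ at 5 leftward: 4 /i/ is itself a trigger — this domain ends here.
From /i/ at 8 leftward: 7 /a/ → [+ATR]; 6 /a/ → [+ATR]; 5 /i/ is itself a trigger — this domain ends here.
From /i/ at 11 leftward: 10 /ɛ/ → [+ATR]; 9 /p/ transparent; 8 /i/ is itself a trigger — this domain ends here.
Target with no active source: position 15 stays [-ATR].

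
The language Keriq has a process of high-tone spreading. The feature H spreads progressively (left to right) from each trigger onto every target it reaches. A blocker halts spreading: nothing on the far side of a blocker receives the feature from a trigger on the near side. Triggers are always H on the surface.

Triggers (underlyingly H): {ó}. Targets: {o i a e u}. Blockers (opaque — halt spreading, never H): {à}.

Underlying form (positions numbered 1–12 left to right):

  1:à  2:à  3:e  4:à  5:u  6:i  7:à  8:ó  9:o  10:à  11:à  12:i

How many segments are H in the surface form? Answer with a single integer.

2

From /ó/ at 8 rightward: 9 /o/ → H; 10 /à/ blocks.
Targets with no active source: positions 3 5 6 12 stay [-high tone].
H positions on the surface: 8 9.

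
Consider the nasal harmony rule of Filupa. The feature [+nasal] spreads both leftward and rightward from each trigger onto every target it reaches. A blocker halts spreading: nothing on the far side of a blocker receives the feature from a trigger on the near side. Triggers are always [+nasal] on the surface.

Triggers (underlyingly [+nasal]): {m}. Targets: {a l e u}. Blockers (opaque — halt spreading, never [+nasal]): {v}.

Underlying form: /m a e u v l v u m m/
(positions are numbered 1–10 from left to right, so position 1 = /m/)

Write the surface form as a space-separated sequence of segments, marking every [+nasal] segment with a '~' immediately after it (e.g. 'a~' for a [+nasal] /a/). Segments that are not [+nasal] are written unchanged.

From /m/ at 1 rightward: 2 /a/ → [+nasal]; 3 /e/ → [+nasal]; 4 /u/ → [+nasal]; 5 /v/ blocks.
From /m/ at 1 leftward: word edge.
From /m/ at 9 rightward: 10 /m/ is itself a trigger — this domain ends here.
From /m/ at 9 leftward: 8 /u/ → [+nasal]; 7 /v/ blocks.
From /m/ at 10 rightward: word edge.
From /m/ at 10 leftward: 9 /m/ is itself a trigger — this domain ends here.
Target with no active source: position 6 stays [-nasal].
[+nasal] positions on the surface: 1 2 3 4 8 9 10.

m~ a~ e~ u~ v l v u~ m~ m~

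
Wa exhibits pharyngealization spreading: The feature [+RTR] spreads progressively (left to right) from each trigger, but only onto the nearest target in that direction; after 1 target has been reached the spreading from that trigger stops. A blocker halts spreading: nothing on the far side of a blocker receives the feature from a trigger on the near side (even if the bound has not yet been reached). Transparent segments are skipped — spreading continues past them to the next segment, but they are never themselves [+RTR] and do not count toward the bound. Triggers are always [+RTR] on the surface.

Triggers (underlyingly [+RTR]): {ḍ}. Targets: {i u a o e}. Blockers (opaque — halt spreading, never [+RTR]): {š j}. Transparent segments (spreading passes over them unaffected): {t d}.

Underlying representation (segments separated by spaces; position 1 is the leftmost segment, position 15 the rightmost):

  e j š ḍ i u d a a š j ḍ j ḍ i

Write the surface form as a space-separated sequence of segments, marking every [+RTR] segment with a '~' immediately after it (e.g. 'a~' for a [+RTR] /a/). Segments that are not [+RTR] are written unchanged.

From /ḍ/ at 4 rightward: 5 /i/ → [+RTR]; bound reached.
From /ḍ/ at 12 rightward: 13 /j/ blocks.
From /ḍ/ at 14 rightward: 15 /i/ → [+RTR]; bound reached.
Targets with no active source: positions 1 6 8 9 stay [-emphatic].
[+RTR] positions on the surface: 4 5 12 14 15.

e j š ḍ~ i~ u d a a š j ḍ~ j ḍ~ i~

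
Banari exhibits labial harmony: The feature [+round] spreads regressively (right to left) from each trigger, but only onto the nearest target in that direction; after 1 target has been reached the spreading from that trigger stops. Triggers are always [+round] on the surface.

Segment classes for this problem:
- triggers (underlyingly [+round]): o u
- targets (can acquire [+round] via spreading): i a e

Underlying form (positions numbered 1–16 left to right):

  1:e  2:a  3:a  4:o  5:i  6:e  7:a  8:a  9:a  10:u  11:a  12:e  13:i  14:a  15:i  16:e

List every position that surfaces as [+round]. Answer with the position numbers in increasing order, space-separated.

3 4 9 10

From /o/ at 4 leftward: 3 /a/ → [+round]; bound reached.
From /u/ at 10 leftward: 9 /a/ → [+round]; bound reached.
Targets with no active source: positions 1 2 5 6 7 8 11 12 13 14 15 16 stay [-round].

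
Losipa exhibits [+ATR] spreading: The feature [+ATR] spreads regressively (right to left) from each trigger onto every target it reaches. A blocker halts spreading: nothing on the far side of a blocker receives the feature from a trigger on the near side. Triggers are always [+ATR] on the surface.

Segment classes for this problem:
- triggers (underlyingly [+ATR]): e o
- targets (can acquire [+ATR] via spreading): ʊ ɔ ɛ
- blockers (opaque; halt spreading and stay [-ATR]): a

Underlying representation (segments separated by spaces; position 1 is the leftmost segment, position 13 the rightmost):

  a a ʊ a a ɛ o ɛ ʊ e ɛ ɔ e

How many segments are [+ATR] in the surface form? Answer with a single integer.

From /o/ at 7 leftward: 6 /ɛ/ → [+ATR]; 5 /a/ blocks.
From /e/ at 10 leftward: 9 /ʊ/ → [+ATR]; 8 /ɛ/ → [+ATR]; 7 /o/ is itself a trigger — this domain ends here.
From /e/ at 13 leftward: 12 /ɔ/ → [+ATR]; 11 /ɛ/ → [+ATR]; 10 /e/ is itself a trigger — this domain ends here.
Target with no active source: position 3 stays [-ATR].
[+ATR] positions on the surface: 6 7 8 9 10 11 12 13.

8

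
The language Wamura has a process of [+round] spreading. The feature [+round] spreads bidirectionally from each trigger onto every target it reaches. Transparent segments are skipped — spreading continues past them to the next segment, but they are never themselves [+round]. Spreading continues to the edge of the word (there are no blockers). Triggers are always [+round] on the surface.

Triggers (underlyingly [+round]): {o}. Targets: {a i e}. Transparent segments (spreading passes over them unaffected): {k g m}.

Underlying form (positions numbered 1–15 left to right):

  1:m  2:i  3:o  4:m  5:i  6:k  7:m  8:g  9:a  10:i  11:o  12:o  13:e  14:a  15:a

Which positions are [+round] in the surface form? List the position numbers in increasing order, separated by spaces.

2 3 5 9 10 11 12 13 14 15

From /o/ at 3 rightward: 4 /m/ transparent; 5 /i/ → [+round]; 6 /k/ transparent; 7 /m/ transparent; 8 /g/ transparent; 9 /a/ → [+round]; 10 /i/ → [+round]; 11 /o/ is itself a trigger — this domain ends here.
From /o/ at 3 leftward: 2 /i/ → [+round]; 1 /m/ transparent; word edge.
From /o/ at 11 rightward: 12 /o/ is itself a trigger — this domain ends here.
From /o/ at 11 leftward: 10 /i/ → [+round]; 9 /a/ → [+round]; 8 /g/ transparent; 7 /m/ transparent; 6 /k/ transparent; 5 /i/ → [+round]; 4 /m/ transparent; 3 /o/ is itself a trigger — this domain ends here.
From /o/ at 12 rightward: 13 /e/ → [+round]; 14 /a/ → [+round]; 15 /a/ → [+round]; word edge.
From /o/ at 12 leftward: 11 /o/ is itself a trigger — this domain ends here.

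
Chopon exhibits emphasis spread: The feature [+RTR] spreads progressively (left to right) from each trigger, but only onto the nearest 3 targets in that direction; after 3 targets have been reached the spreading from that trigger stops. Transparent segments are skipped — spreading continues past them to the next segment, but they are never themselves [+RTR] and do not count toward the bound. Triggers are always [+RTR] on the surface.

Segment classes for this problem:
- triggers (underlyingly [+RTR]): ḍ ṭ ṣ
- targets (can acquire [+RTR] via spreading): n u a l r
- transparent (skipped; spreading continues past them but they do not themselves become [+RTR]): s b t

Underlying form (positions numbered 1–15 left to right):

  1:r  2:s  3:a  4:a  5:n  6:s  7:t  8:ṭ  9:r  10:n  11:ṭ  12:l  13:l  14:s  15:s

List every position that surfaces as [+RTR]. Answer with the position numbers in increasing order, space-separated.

From /ṭ/ at 8 rightward: 9 /r/ → [+RTR]; 10 /n/ → [+RTR]; 11 /ṭ/ is itself a trigger — this domain ends here.
From /ṭ/ at 11 rightward: 12 /l/ → [+RTR]; 13 /l/ → [+RTR]; 14 /s/ transparent; 15 /s/ transparent; word edge.
Targets with no active source: positions 1 3 4 5 stay [-emphatic].

8 9 10 11 12 13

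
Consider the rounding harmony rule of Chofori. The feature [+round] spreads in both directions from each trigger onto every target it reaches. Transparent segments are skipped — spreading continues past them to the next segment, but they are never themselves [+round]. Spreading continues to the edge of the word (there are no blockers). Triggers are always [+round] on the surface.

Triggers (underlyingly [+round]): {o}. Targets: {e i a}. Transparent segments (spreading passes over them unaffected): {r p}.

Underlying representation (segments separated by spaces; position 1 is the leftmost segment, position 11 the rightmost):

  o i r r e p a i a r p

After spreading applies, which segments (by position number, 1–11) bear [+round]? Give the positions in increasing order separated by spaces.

1 2 5 7 8 9

From /o/ at 1 rightward: 2 /i/ → [+round]; 3 /r/ transparent; 4 /r/ transparent; 5 /e/ → [+round]; 6 /p/ transparent; 7 /a/ → [+round]; 8 /i/ → [+round]; 9 /a/ → [+round]; 10 /r/ transparent; 11 /p/ transparent; word edge.
From /o/ at 1 leftward: word edge.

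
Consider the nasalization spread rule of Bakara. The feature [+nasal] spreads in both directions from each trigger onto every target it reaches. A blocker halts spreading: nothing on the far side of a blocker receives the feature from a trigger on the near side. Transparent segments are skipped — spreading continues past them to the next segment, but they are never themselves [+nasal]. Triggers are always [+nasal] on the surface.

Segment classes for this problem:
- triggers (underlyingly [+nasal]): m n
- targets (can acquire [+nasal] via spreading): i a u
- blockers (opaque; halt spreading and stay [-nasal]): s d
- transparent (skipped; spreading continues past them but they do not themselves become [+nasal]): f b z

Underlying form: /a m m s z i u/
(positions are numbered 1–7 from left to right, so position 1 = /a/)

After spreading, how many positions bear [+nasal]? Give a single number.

From /m/ at 2 rightward: 3 /m/ is itself a trigger — this domain ends here.
From /m/ at 2 leftward: 1 /a/ → [+nasal]; word edge.
From /m/ at 3 rightward: 4 /s/ blocks.
From /m/ at 3 leftward: 2 /m/ is itself a trigger — this domain ends here.
Targets with no active source: positions 6 7 stay [-nasal].
[+nasal] positions on the surface: 1 2 3.

3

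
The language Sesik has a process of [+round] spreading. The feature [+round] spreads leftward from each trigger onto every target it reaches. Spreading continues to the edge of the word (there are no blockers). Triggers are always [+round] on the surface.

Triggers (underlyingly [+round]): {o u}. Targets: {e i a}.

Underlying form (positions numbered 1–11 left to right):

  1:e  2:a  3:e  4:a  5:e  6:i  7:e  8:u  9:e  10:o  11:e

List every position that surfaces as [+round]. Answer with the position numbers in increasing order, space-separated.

1 2 3 4 5 6 7 8 9 10

From /u/ at 8 leftward: 7 /e/ → [+round]; 6 /i/ → [+round]; 5 /e/ → [+round]; 4 /a/ → [+round]; 3 /e/ → [+round]; 2 /a/ → [+round]; 1 /e/ → [+round]; word edge.
From /o/ at 10 leftward: 9 /e/ → [+round]; 8 /u/ is itself a trigger — this domain ends here.
Target with no active source: position 11 stays [-round].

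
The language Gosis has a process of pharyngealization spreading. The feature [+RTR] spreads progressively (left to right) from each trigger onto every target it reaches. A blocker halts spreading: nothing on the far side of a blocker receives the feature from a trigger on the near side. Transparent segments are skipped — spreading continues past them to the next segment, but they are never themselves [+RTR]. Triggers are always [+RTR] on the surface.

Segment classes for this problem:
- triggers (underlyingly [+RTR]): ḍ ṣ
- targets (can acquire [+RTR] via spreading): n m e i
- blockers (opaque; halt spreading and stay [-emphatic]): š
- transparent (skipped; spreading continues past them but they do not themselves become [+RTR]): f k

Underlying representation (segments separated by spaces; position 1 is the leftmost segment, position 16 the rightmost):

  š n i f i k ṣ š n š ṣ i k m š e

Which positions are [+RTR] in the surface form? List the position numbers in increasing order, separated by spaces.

From /ṣ/ at 7 rightward: 8 /š/ blocks.
From /ṣ/ at 11 rightward: 12 /i/ → [+RTR]; 13 /k/ transparent; 14 /m/ → [+RTR]; 15 /š/ blocks.
Targets with no active source: positions 2 3 5 9 16 stay [-emphatic].

7 11 12 14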